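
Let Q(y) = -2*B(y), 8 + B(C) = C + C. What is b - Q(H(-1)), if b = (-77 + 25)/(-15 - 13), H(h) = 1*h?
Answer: -127/7 ≈ -18.143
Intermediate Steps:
B(C) = -8 + 2*C (B(C) = -8 + (C + C) = -8 + 2*C)
H(h) = h
b = 13/7 (b = -52/(-28) = -52*(-1/28) = 13/7 ≈ 1.8571)
Q(y) = 16 - 4*y (Q(y) = -2*(-8 + 2*y) = 16 - 4*y)
b - Q(H(-1)) = 13/7 - (16 - 4*(-1)) = 13/7 - (16 + 4) = 13/7 - 1*20 = 13/7 - 20 = -127/7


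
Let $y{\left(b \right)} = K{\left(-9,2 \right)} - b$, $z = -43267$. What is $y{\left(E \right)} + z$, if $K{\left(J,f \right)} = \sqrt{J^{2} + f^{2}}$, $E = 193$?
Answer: $-43460 + \sqrt{85} \approx -43451.0$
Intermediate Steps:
$y{\left(b \right)} = \sqrt{85} - b$ ($y{\left(b \right)} = \sqrt{\left(-9\right)^{2} + 2^{2}} - b = \sqrt{81 + 4} - b = \sqrt{85} - b$)
$y{\left(E \right)} + z = \left(\sqrt{85} - 193\right) - 43267 = \left(-193 + \sqrt{85}\right) - 43267 = -43460 + \sqrt{85}$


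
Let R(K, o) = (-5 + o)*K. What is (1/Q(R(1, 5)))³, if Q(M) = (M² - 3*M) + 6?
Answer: 1/216 ≈ 0.0046296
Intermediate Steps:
R(K, o) = K*(-5 + o)
Q(M) = 6 + M² - 3*M
(1/Q(R(1, 5)))³ = (1/(6 + (1*(-5 + 5))² - 3*(-5 + 5)))³ = (1/(6 + (1*0)² - 3*0))³ = (1/(6 + 0² - 3*0))³ = (1/(6 + 0 + 0))³ = (1/6)³ = (⅙)³ = 1/216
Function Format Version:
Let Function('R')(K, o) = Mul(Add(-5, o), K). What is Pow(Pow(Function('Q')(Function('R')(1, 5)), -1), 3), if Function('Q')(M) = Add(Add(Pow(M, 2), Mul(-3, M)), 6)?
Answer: Rational(1, 216) ≈ 0.0046296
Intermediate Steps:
Function('R')(K, o) = Mul(K, Add(-5, o))
Function('Q')(M) = Add(6, Pow(M, 2), Mul(-3, M))
Pow(Pow(Function('Q')(Function('R')(1, 5)), -1), 3) = Pow(Pow(Add(6, Pow(Mul(1, Add(-5, 5)), 2), Mul(-3, Mul(1, Add(-5, 5)))), -1), 3) = Pow(Pow(Add(6, Pow(Mul(1, 0), 2), Mul(-3, Mul(1, 0))), -1), 3) = Pow(Pow(Add(6, Pow(0, 2), Mul(-3, 0)), -1), 3) = Pow(Pow(Add(6, 0, 0), -1), 3) = Pow(Pow(6, -1), 3) = Pow(Rational(1, 6), 3) = Rational(1, 216)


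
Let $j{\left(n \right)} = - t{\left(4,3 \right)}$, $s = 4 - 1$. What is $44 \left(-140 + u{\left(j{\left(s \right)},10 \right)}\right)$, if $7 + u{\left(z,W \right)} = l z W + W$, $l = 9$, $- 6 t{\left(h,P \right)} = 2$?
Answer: $-4708$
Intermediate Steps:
$t{\left(h,P \right)} = - \frac{1}{3}$ ($t{\left(h,P \right)} = \left(- \frac{1}{6}\right) 2 = - \frac{1}{3}$)
$s = 3$
$j{\left(n \right)} = \frac{1}{3}$ ($j{\left(n \right)} = \left(-1\right) \left(- \frac{1}{3}\right) = \frac{1}{3}$)
$u{\left(z,W \right)} = -7 + W + 9 W z$ ($u{\left(z,W \right)} = -7 + \left(9 z W + W\right) = -7 + \left(9 W z + W\right) = -7 + \left(W + 9 W z\right) = -7 + W + 9 W z$)
$44 \left(-140 + u{\left(j{\left(s \right)},10 \right)}\right) = 44 \left(-140 + \left(-7 + 10 + 9 \cdot 10 \cdot \frac{1}{3}\right)\right) = 44 \left(-140 + \left(-7 + 10 + 30\right)\right) = 44 \left(-140 + 33\right) = 44 \left(-107\right) = -4708$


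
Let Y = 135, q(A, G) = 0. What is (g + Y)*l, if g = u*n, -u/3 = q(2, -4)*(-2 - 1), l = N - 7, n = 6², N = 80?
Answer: 9855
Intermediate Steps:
n = 36
l = 73 (l = 80 - 7 = 73)
u = 0 (u = -0*(-2 - 1) = -0*(-3) = -3*0 = 0)
g = 0 (g = 0*36 = 0)
(g + Y)*l = (0 + 135)*73 = 135*73 = 9855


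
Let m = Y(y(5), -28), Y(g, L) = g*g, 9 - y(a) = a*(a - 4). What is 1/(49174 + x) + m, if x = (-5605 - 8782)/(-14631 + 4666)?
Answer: 7840542717/490033297 ≈ 16.000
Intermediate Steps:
y(a) = 9 - a*(-4 + a) (y(a) = 9 - a*(a - 4) = 9 - a*(-4 + a))
x = 14387/9965 (x = -14387/(-9965) = -14387*(-1/9965) = 14387/9965 ≈ 1.4438)
Y(g, L) = g²
m = 16 (m = (9 - 1*5² + 4*5)² = (9 - 1*25 + 20)² = (9 - 25 + 20)² = 4² = 16)
1/(49174 + x) + m = 1/(49174 + 14387/9965) + 16 = 1/(490033297/9965) + 16 = 9965/490033297 + 16 = 7840542717/490033297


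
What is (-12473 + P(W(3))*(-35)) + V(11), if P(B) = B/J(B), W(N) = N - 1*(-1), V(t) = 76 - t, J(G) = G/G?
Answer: -12548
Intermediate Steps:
J(G) = 1
W(N) = 1 + N (W(N) = N + 1 = 1 + N)
P(B) = B (P(B) = B/1 = B*1 = B)
(-12473 + P(W(3))*(-35)) + V(11) = (-12473 + (1 + 3)*(-35)) + (76 - 1*11) = (-12473 + 4*(-35)) + (76 - 11) = (-12473 - 140) + 65 = -12613 + 65 = -12548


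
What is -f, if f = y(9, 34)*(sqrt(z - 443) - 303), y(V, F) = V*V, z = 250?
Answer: 24543 - 81*I*sqrt(193) ≈ 24543.0 - 1125.3*I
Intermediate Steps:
y(V, F) = V**2
f = -24543 + 81*I*sqrt(193) (f = 9**2*(sqrt(250 - 443) - 303) = 81*(sqrt(-193) - 303) = 81*(I*sqrt(193) - 303) = 81*(-303 + I*sqrt(193)) = -24543 + 81*I*sqrt(193) ≈ -24543.0 + 1125.3*I)
-f = -(-24543 + 81*I*sqrt(193)) = 24543 - 81*I*sqrt(193)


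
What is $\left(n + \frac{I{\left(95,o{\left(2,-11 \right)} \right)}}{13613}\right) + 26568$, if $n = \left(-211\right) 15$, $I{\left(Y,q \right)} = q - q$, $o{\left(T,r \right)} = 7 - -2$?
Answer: $23403$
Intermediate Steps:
$o{\left(T,r \right)} = 9$ ($o{\left(T,r \right)} = 7 + 2 = 9$)
$I{\left(Y,q \right)} = 0$
$n = -3165$
$\left(n + \frac{I{\left(95,o{\left(2,-11 \right)} \right)}}{13613}\right) + 26568 = \left(-3165 + \frac{0}{13613}\right) + 26568 = \left(-3165 + 0 \cdot \frac{1}{13613}\right) + 26568 = \left(-3165 + 0\right) + 26568 = -3165 + 26568 = 23403$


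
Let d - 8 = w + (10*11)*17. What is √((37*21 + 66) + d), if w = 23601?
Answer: √26322 ≈ 162.24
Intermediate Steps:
d = 25479 (d = 8 + (23601 + (10*11)*17) = 8 + (23601 + 110*17) = 8 + (23601 + 1870) = 8 + 25471 = 25479)
√((37*21 + 66) + d) = √((37*21 + 66) + 25479) = √((777 + 66) + 25479) = √(843 + 25479) = √26322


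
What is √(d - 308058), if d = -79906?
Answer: 2*I*√96991 ≈ 622.87*I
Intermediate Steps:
√(d - 308058) = √(-79906 - 308058) = √(-387964) = 2*I*√96991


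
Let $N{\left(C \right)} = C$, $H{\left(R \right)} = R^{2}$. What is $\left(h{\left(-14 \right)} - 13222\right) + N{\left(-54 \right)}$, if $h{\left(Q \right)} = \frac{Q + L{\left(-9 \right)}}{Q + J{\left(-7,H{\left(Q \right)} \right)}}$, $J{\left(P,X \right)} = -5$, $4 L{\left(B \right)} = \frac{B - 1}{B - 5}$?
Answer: $- \frac{7062445}{532} \approx -13275.0$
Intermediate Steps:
$L{\left(B \right)} = \frac{-1 + B}{4 \left(-5 + B\right)}$ ($L{\left(B \right)} = \frac{\left(B - 1\right) \frac{1}{B - 5}}{4} = \frac{\left(-1 + B\right) \frac{1}{-5 + B}}{4} = \frac{\frac{1}{-5 + B} \left(-1 + B\right)}{4} = \frac{-1 + B}{4 \left(-5 + B\right)}$)
$h{\left(Q \right)} = \frac{\frac{5}{28} + Q}{-5 + Q}$ ($h{\left(Q \right)} = \frac{Q + \frac{-1 - 9}{4 \left(-5 - 9\right)}}{Q - 5} = \frac{Q + \frac{1}{4} \frac{1}{-14} \left(-10\right)}{-5 + Q} = \frac{Q + \frac{1}{4} \left(- \frac{1}{14}\right) \left(-10\right)}{-5 + Q} = \frac{Q + \frac{5}{28}}{-5 + Q} = \frac{\frac{5}{28} + Q}{-5 + Q}$)
$\left(h{\left(-14 \right)} - 13222\right) + N{\left(-54 \right)} = \left(\frac{\frac{5}{28} - 14}{-5 - 14} - 13222\right) - 54 = \left(\frac{1}{-19} \left(- \frac{387}{28}\right) - 13222\right) - 54 = \left(\left(- \frac{1}{19}\right) \left(- \frac{387}{28}\right) - 13222\right) - 54 = \left(\frac{387}{532} - 13222\right) - 54 = - \frac{7033717}{532} - 54 = - \frac{7062445}{532}$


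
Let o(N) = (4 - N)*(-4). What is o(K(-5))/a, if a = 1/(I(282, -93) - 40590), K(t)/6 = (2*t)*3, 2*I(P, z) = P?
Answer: 29770464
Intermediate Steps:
I(P, z) = P/2
K(t) = 36*t (K(t) = 6*((2*t)*3) = 6*(6*t) = 36*t)
o(N) = -16 + 4*N
a = -1/40449 (a = 1/((1/2)*282 - 40590) = 1/(141 - 40590) = 1/(-40449) = -1/40449 ≈ -2.4722e-5)
o(K(-5))/a = (-16 + 4*(36*(-5)))/(-1/40449) = (-16 + 4*(-180))*(-40449) = (-16 - 720)*(-40449) = -736*(-40449) = 29770464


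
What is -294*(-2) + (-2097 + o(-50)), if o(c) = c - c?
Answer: -1509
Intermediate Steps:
o(c) = 0
-294*(-2) + (-2097 + o(-50)) = -294*(-2) + (-2097 + 0) = 588 - 2097 = -1509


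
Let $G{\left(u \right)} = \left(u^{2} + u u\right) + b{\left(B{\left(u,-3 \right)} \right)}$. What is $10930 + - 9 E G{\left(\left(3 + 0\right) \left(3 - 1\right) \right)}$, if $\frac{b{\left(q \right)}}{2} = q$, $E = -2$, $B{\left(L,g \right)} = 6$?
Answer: $12442$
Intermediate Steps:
$b{\left(q \right)} = 2 q$
$G{\left(u \right)} = 12 + 2 u^{2}$ ($G{\left(u \right)} = \left(u^{2} + u u\right) + 2 \cdot 6 = \left(u^{2} + u^{2}\right) + 12 = 2 u^{2} + 12 = 12 + 2 u^{2}$)
$10930 + - 9 E G{\left(\left(3 + 0\right) \left(3 - 1\right) \right)} = 10930 + \left(-9\right) \left(-2\right) \left(12 + 2 \left(\left(3 + 0\right) \left(3 - 1\right)\right)^{2}\right) = 10930 + 18 \left(12 + 2 \left(3 \cdot 2\right)^{2}\right) = 10930 + 18 \left(12 + 2 \cdot 6^{2}\right) = 10930 + 18 \left(12 + 2 \cdot 36\right) = 10930 + 18 \left(12 + 72\right) = 10930 + 18 \cdot 84 = 10930 + 1512 = 12442$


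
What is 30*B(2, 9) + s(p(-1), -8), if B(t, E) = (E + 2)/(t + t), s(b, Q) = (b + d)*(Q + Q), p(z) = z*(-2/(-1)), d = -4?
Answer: 357/2 ≈ 178.50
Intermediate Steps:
p(z) = 2*z (p(z) = z*(-2*(-1)) = z*2 = 2*z)
s(b, Q) = 2*Q*(-4 + b) (s(b, Q) = (b - 4)*(Q + Q) = (-4 + b)*(2*Q) = 2*Q*(-4 + b))
B(t, E) = (2 + E)/(2*t) (B(t, E) = (2 + E)/((2*t)) = (2 + E)*(1/(2*t)) = (2 + E)/(2*t))
30*B(2, 9) + s(p(-1), -8) = 30*((½)*(2 + 9)/2) + 2*(-8)*(-4 + 2*(-1)) = 30*((½)*(½)*11) + 2*(-8)*(-4 - 2) = 30*(11/4) + 2*(-8)*(-6) = 165/2 + 96 = 357/2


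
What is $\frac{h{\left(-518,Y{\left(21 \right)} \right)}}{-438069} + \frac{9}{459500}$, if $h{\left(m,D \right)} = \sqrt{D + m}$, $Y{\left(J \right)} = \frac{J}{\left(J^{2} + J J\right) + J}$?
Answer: $\frac{9}{459500} - \frac{i \sqrt{957739}}{18836967} \approx 1.9586 \cdot 10^{-5} - 5.1953 \cdot 10^{-5} i$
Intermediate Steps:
$Y{\left(J \right)} = \frac{J}{J + 2 J^{2}}$ ($Y{\left(J \right)} = \frac{J}{\left(J^{2} + J^{2}\right) + J} = \frac{J}{2 J^{2} + J} = \frac{J}{J + 2 J^{2}}$)
$\frac{h{\left(-518,Y{\left(21 \right)} \right)}}{-438069} + \frac{9}{459500} = \frac{\sqrt{\frac{1}{1 + 2 \cdot 21} - 518}}{-438069} + \frac{9}{459500} = \sqrt{\frac{1}{1 + 42} - 518} \left(- \frac{1}{438069}\right) + 9 \cdot \frac{1}{459500} = \sqrt{\frac{1}{43} - 518} \left(- \frac{1}{438069}\right) + \frac{9}{459500} = \sqrt{- \frac{22273}{43}} \left(- \frac{1}{438069}\right) + \frac{9}{459500} = \frac{i \sqrt{957739}}{43} \left(- \frac{1}{438069}\right) + \frac{9}{459500} = - \frac{i \sqrt{957739}}{18836967} + \frac{9}{459500} = \frac{9}{459500} - \frac{i \sqrt{957739}}{18836967}$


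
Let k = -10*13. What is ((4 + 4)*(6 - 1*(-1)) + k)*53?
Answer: -3922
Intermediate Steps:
k = -130
((4 + 4)*(6 - 1*(-1)) + k)*53 = ((4 + 4)*(6 - 1*(-1)) - 130)*53 = (8*(6 + 1) - 130)*53 = (8*7 - 130)*53 = (56 - 130)*53 = -74*53 = -3922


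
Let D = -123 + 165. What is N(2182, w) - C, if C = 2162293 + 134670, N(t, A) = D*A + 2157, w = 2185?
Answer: -2203036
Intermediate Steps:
D = 42
N(t, A) = 2157 + 42*A (N(t, A) = 42*A + 2157 = 2157 + 42*A)
C = 2296963
N(2182, w) - C = (2157 + 42*2185) - 1*2296963 = (2157 + 91770) - 2296963 = 93927 - 2296963 = -2203036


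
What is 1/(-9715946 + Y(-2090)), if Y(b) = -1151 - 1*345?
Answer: -1/9717442 ≈ -1.0291e-7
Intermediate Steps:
Y(b) = -1496 (Y(b) = -1151 - 345 = -1496)
1/(-9715946 + Y(-2090)) = 1/(-9715946 - 1496) = 1/(-9717442) = -1/9717442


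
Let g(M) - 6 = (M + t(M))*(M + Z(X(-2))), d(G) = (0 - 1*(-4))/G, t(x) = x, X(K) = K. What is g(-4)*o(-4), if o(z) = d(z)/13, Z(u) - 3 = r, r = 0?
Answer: -14/13 ≈ -1.0769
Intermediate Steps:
Z(u) = 3 (Z(u) = 3 + 0 = 3)
d(G) = 4/G (d(G) = (0 + 4)/G = 4/G)
g(M) = 6 + 2*M*(3 + M) (g(M) = 6 + (M + M)*(M + 3) = 6 + (2*M)*(3 + M) = 6 + 2*M*(3 + M))
o(z) = 4/(13*z) (o(z) = (4/z)/13 = (4/z)*(1/13) = 4/(13*z))
g(-4)*o(-4) = (6 + 2*(-4)**2 + 6*(-4))*((4/13)/(-4)) = (6 + 2*16 - 24)*((4/13)*(-1/4)) = (6 + 32 - 24)*(-1/13) = 14*(-1/13) = -14/13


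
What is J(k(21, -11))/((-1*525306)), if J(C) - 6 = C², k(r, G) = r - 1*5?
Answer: -131/262653 ≈ -0.00049876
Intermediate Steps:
k(r, G) = -5 + r (k(r, G) = r - 5 = -5 + r)
J(C) = 6 + C²
J(k(21, -11))/((-1*525306)) = (6 + (-5 + 21)²)/((-1*525306)) = (6 + 16²)/(-525306) = (6 + 256)*(-1/525306) = 262*(-1/525306) = -131/262653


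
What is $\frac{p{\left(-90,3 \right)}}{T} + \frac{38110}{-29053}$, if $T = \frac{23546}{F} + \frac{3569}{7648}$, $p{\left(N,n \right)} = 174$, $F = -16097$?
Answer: $- \frac{627021067095682}{3562758204595} \approx -175.99$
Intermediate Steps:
$T = - \frac{122629615}{123109856}$ ($T = \frac{23546}{-16097} + \frac{3569}{7648} = 23546 \left(- \frac{1}{16097}\right) + 3569 \cdot \frac{1}{7648} = - \frac{23546}{16097} + \frac{3569}{7648} = - \frac{122629615}{123109856} \approx -0.9961$)
$\frac{p{\left(-90,3 \right)}}{T} + \frac{38110}{-29053} = \frac{174}{- \frac{122629615}{123109856}} + \frac{38110}{-29053} = 174 \left(- \frac{123109856}{122629615}\right) + 38110 \left(- \frac{1}{29053}\right) = - \frac{21421114944}{122629615} - \frac{38110}{29053} = - \frac{627021067095682}{3562758204595}$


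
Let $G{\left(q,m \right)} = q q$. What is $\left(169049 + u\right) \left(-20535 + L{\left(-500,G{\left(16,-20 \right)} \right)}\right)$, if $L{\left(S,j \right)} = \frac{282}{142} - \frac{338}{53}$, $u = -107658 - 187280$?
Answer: $\frac{9729926819970}{3763} \approx 2.5857 \cdot 10^{9}$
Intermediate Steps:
$u = -294938$
$G{\left(q,m \right)} = q^{2}$
$L{\left(S,j \right)} = - \frac{16525}{3763}$ ($L{\left(S,j \right)} = 282 \cdot \frac{1}{142} - \frac{338}{53} = \frac{141}{71} - \frac{338}{53} = - \frac{16525}{3763}$)
$\left(169049 + u\right) \left(-20535 + L{\left(-500,G{\left(16,-20 \right)} \right)}\right) = \left(169049 - 294938\right) \left(-20535 - \frac{16525}{3763}\right) = \left(-125889\right) \left(- \frac{77289730}{3763}\right) = \frac{9729926819970}{3763}$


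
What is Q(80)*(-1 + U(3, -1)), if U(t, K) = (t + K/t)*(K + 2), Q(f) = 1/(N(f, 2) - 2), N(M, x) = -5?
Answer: -5/21 ≈ -0.23810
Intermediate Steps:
Q(f) = -1/7 (Q(f) = 1/(-5 - 2) = 1/(-7) = -1/7)
U(t, K) = (2 + K)*(t + K/t) (U(t, K) = (t + K/t)*(2 + K) = (2 + K)*(t + K/t))
Q(80)*(-1 + U(3, -1)) = -(-1 + ((-1)**2 + 2*(-1) + 3**2*(2 - 1))/3)/7 = -(-1 + (1 - 2 + 9*1)/3)/7 = -(-1 + (1 - 2 + 9)/3)/7 = -(-1 + (1/3)*8)/7 = -(-1 + 8/3)/7 = -1/7*5/3 = -5/21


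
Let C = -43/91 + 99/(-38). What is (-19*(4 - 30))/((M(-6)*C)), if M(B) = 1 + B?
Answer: 1708252/53215 ≈ 32.101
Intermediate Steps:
C = -10643/3458 (C = -43*1/91 + 99*(-1/38) = -43/91 - 99/38 = -10643/3458 ≈ -3.0778)
(-19*(4 - 30))/((M(-6)*C)) = (-19*(4 - 30))/(((1 - 6)*(-10643/3458))) = (-19*(-26))/((-5*(-10643/3458))) = 494/(53215/3458) = 494*(3458/53215) = 1708252/53215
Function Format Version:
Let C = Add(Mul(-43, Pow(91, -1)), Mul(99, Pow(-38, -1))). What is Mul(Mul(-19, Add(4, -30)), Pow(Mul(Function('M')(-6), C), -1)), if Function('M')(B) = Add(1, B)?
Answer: Rational(1708252, 53215) ≈ 32.101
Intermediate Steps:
C = Rational(-10643, 3458) (C = Add(Mul(-43, Rational(1, 91)), Mul(99, Rational(-1, 38))) = Add(Rational(-43, 91), Rational(-99, 38)) = Rational(-10643, 3458) ≈ -3.0778)
Mul(Mul(-19, Add(4, -30)), Pow(Mul(Function('M')(-6), C), -1)) = Mul(Mul(-19, Add(4, -30)), Pow(Mul(Add(1, -6), Rational(-10643, 3458)), -1)) = Mul(Mul(-19, -26), Pow(Mul(-5, Rational(-10643, 3458)), -1)) = Mul(494, Pow(Rational(53215, 3458), -1)) = Mul(494, Rational(3458, 53215)) = Rational(1708252, 53215)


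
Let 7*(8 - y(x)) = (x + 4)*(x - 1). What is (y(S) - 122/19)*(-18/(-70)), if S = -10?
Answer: -9396/4655 ≈ -2.0185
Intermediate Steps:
y(x) = 8 - (-1 + x)*(4 + x)/7 (y(x) = 8 - (x + 4)*(x - 1)/7 = 8 - (4 + x)*(-1 + x)/7 = 8 - (-1 + x)*(4 + x)/7)
(y(S) - 122/19)*(-18/(-70)) = ((60/7 - 3/7*(-10) - 1/7*(-10)**2) - 122/19)*(-18/(-70)) = ((60/7 + 30/7 - 1/7*100) - 122*1/19)*(-18*(-1/70)) = ((60/7 + 30/7 - 100/7) - 122/19)*(9/35) = (-10/7 - 122/19)*(9/35) = -1044/133*9/35 = -9396/4655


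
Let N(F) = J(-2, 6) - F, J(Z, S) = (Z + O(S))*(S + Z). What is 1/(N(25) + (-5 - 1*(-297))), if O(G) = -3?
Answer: 1/247 ≈ 0.0040486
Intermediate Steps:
J(Z, S) = (-3 + Z)*(S + Z) (J(Z, S) = (Z - 3)*(S + Z) = (-3 + Z)*(S + Z))
N(F) = -20 - F (N(F) = ((-2)² - 3*6 - 3*(-2) + 6*(-2)) - F = (4 - 18 + 6 - 12) - F = -20 - F)
1/(N(25) + (-5 - 1*(-297))) = 1/((-20 - 1*25) + (-5 - 1*(-297))) = 1/((-20 - 25) + (-5 + 297)) = 1/(-45 + 292) = 1/247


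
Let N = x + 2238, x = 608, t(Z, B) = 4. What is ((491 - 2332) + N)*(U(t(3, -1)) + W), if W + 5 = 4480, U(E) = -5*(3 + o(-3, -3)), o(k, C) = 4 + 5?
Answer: 4437075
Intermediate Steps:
o(k, C) = 9
N = 2846 (N = 608 + 2238 = 2846)
U(E) = -60 (U(E) = -5*(3 + 9) = -5*12 = -60)
W = 4475 (W = -5 + 4480 = 4475)
((491 - 2332) + N)*(U(t(3, -1)) + W) = ((491 - 2332) + 2846)*(-60 + 4475) = (-1841 + 2846)*4415 = 1005*4415 = 4437075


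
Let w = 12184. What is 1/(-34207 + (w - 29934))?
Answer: -1/51957 ≈ -1.9247e-5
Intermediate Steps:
1/(-34207 + (w - 29934)) = 1/(-34207 + (12184 - 29934)) = 1/(-34207 - 17750) = 1/(-51957) = -1/51957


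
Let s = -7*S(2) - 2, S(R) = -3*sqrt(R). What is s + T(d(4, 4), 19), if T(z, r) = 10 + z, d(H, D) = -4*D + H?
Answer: -4 + 21*sqrt(2) ≈ 25.698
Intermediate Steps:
d(H, D) = H - 4*D
s = -2 + 21*sqrt(2) (s = -(-21)*sqrt(2) - 2 = 21*sqrt(2) - 2 = -2 + 21*sqrt(2) ≈ 27.698)
s + T(d(4, 4), 19) = (-2 + 21*sqrt(2)) + (10 + (4 - 4*4)) = (-2 + 21*sqrt(2)) + (10 + (4 - 16)) = (-2 + 21*sqrt(2)) + (10 - 12) = (-2 + 21*sqrt(2)) - 2 = -4 + 21*sqrt(2)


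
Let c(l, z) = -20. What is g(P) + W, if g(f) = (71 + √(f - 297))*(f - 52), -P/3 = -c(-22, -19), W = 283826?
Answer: 275874 - 112*I*√357 ≈ 2.7587e+5 - 2116.2*I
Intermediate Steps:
P = -60 (P = -(-3)*(-20) = -3*20 = -60)
g(f) = (-52 + f)*(71 + √(-297 + f)) (g(f) = (71 + √(-297 + f))*(-52 + f) = (-52 + f)*(71 + √(-297 + f)))
g(P) + W = (-3692 - 52*√(-297 - 60) + 71*(-60) - 60*√(-297 - 60)) + 283826 = (-3692 - 52*I*√357 - 4260 - 60*I*√357) + 283826 = (-7952 - 112*I*√357) + 283826 = 275874 - 112*I*√357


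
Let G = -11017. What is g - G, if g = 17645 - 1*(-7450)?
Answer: 36112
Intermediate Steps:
g = 25095 (g = 17645 + 7450 = 25095)
g - G = 25095 - 1*(-11017) = 25095 + 11017 = 36112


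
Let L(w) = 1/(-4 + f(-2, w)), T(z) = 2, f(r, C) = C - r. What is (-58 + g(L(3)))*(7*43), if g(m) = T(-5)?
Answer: -16856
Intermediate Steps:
L(w) = 1/(-2 + w) (L(w) = 1/(-4 + (w - 1*(-2))) = 1/(-4 + (w + 2)) = 1/(-4 + (2 + w)) = 1/(-2 + w))
g(m) = 2
(-58 + g(L(3)))*(7*43) = (-58 + 2)*(7*43) = -56*301 = -16856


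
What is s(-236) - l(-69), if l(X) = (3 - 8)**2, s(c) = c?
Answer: -261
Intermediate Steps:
l(X) = 25 (l(X) = (-5)**2 = 25)
s(-236) - l(-69) = -236 - 1*25 = -236 - 25 = -261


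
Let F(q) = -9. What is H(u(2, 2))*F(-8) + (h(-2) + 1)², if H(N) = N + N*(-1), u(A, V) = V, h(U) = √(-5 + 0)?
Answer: (1 + I*√5)² ≈ -4.0 + 4.4721*I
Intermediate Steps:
h(U) = I*√5 (h(U) = √(-5) = I*√5)
H(N) = 0 (H(N) = N - N = 0)
H(u(2, 2))*F(-8) + (h(-2) + 1)² = 0*(-9) + (I*√5 + 1)² = 0 + (1 + I*√5)² = (1 + I*√5)²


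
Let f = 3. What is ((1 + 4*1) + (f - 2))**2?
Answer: 36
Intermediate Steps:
((1 + 4*1) + (f - 2))**2 = ((1 + 4*1) + (3 - 2))**2 = ((1 + 4) + 1)**2 = (5 + 1)**2 = 6**2 = 36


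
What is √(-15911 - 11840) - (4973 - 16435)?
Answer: 11462 + I*√27751 ≈ 11462.0 + 166.59*I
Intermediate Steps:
√(-15911 - 11840) - (4973 - 16435) = √(-27751) - 1*(-11462) = I*√27751 + 11462 = 11462 + I*√27751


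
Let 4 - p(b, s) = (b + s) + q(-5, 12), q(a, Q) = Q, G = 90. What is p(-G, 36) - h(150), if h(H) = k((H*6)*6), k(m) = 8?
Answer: 38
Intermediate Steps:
p(b, s) = -8 - b - s (p(b, s) = 4 - ((b + s) + 12) = 4 - (12 + b + s) = 4 + (-12 - b - s) = -8 - b - s)
h(H) = 8
p(-G, 36) - h(150) = (-8 - (-1)*90 - 1*36) - 1*8 = (-8 - 1*(-90) - 36) - 8 = (-8 + 90 - 36) - 8 = 46 - 8 = 38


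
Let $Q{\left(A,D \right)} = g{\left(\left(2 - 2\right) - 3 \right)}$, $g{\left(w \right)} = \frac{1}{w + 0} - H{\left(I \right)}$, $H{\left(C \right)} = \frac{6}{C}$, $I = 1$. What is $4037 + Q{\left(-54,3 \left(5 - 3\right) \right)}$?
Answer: $\frac{12092}{3} \approx 4030.7$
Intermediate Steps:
$g{\left(w \right)} = -6 + \frac{1}{w}$ ($g{\left(w \right)} = \frac{1}{w + 0} - \frac{6}{1} = \frac{1}{w} - 6 \cdot 1 = \frac{1}{w} - 6 = -6 + \frac{1}{w}$)
$Q{\left(A,D \right)} = - \frac{19}{3}$ ($Q{\left(A,D \right)} = -6 + \frac{1}{\left(2 - 2\right) - 3} = -6 + \frac{1}{0 - 3} = -6 + \frac{1}{-3} = -6 - \frac{1}{3} = - \frac{19}{3}$)
$4037 + Q{\left(-54,3 \left(5 - 3\right) \right)} = 4037 - \frac{19}{3} = \frac{12092}{3}$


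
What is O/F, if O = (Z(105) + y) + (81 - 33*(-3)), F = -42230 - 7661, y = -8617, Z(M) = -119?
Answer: 8556/49891 ≈ 0.17149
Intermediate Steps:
F = -49891
O = -8556 (O = (-119 - 8617) + (81 - 33*(-3)) = -8736 + (81 + 99) = -8736 + 180 = -8556)
O/F = -8556/(-49891) = -8556*(-1/49891) = 8556/49891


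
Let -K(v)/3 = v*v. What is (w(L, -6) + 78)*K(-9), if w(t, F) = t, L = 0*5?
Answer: -18954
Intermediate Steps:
L = 0
K(v) = -3*v² (K(v) = -3*v*v = -3*v²)
(w(L, -6) + 78)*K(-9) = (0 + 78)*(-3*(-9)²) = 78*(-3*81) = 78*(-243) = -18954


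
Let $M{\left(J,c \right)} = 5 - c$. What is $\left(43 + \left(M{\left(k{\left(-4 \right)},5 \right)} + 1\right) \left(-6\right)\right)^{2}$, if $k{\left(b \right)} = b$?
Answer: $1369$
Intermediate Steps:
$\left(43 + \left(M{\left(k{\left(-4 \right)},5 \right)} + 1\right) \left(-6\right)\right)^{2} = \left(43 + \left(\left(5 - 5\right) + 1\right) \left(-6\right)\right)^{2} = \left(43 + \left(0 + 1\right) \left(-6\right)\right)^{2} = \left(43 + 1 \left(-6\right)\right)^{2} = \left(43 - 6\right)^{2} = 37^{2} = 1369$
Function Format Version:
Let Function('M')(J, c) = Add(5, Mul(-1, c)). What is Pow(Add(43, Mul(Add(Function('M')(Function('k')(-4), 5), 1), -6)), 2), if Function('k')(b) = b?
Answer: 1369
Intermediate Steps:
Pow(Add(43, Mul(Add(Function('M')(Function('k')(-4), 5), 1), -6)), 2) = Pow(Add(43, Mul(Add(Add(5, Mul(-1, 5)), 1), -6)), 2) = Pow(Add(43, Mul(Add(Add(5, -5), 1), -6)), 2) = Pow(Add(43, Mul(Add(0, 1), -6)), 2) = Pow(Add(43, Mul(1, -6)), 2) = Pow(Add(43, -6), 2) = Pow(37, 2) = 1369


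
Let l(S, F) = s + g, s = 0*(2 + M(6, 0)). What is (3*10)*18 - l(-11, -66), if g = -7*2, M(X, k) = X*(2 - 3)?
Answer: 554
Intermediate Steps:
M(X, k) = -X (M(X, k) = X*(-1) = -X)
g = -14
s = 0 (s = 0*(2 - 1*6) = 0*(2 - 6) = 0*(-4) = 0)
l(S, F) = -14 (l(S, F) = 0 - 14 = -14)
(3*10)*18 - l(-11, -66) = (3*10)*18 - 1*(-14) = 30*18 + 14 = 540 + 14 = 554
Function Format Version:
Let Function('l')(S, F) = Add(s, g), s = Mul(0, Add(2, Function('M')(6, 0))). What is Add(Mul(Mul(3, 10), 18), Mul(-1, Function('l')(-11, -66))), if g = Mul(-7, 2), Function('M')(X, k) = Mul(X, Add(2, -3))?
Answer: 554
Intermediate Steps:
Function('M')(X, k) = Mul(-1, X) (Function('M')(X, k) = Mul(X, -1) = Mul(-1, X))
g = -14
s = 0 (s = Mul(0, Add(2, Mul(-1, 6))) = Mul(0, Add(2, -6)) = Mul(0, -4) = 0)
Function('l')(S, F) = -14 (Function('l')(S, F) = Add(0, -14) = -14)
Add(Mul(Mul(3, 10), 18), Mul(-1, Function('l')(-11, -66))) = Add(Mul(Mul(3, 10), 18), Mul(-1, -14)) = Add(Mul(30, 18), 14) = Add(540, 14) = 554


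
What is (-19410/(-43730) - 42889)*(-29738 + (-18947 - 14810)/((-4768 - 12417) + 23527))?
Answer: 17689136334997684/13866783 ≈ 1.2756e+9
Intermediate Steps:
(-19410/(-43730) - 42889)*(-29738 + (-18947 - 14810)/((-4768 - 12417) + 23527)) = (-19410*(-1/43730) - 42889)*(-29738 - 33757/(-17185 + 23527)) = (1941/4373 - 42889)*(-29738 - 33757/6342) = -187551656*(-29738 - 33757*1/6342)/4373 = -187551656*(-29738 - 33757/6342)/4373 = -187551656/4373*(-188632153/6342) = 17689136334997684/13866783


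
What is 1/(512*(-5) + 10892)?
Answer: 1/8332 ≈ 0.00012002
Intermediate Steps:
1/(512*(-5) + 10892) = 1/(-2560 + 10892) = 1/8332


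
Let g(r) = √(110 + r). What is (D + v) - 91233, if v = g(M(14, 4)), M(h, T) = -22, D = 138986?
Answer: 47753 + 2*√22 ≈ 47762.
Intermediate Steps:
v = 2*√22 (v = √(110 - 22) = √88 = 2*√22 ≈ 9.3808)
(D + v) - 91233 = (138986 + 2*√22) - 91233 = 47753 + 2*√22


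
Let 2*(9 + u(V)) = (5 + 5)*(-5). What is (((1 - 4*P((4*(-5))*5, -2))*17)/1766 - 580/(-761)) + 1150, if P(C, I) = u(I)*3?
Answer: 1551830413/1343926 ≈ 1154.7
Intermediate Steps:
u(V) = -34 (u(V) = -9 + ((5 + 5)*(-5))/2 = -9 + (10*(-5))/2 = -9 + (½)*(-50) = -9 - 25 = -34)
P(C, I) = -102 (P(C, I) = -34*3 = -102)
(((1 - 4*P((4*(-5))*5, -2))*17)/1766 - 580/(-761)) + 1150 = (((1 - 4*(-102))*17)/1766 - 580/(-761)) + 1150 = (((1 + 408)*17)*(1/1766) - 580*(-1/761)) + 1150 = ((409*17)*(1/1766) + 580/761) + 1150 = (6953*(1/1766) + 580/761) + 1150 = (6953/1766 + 580/761) + 1150 = 6315513/1343926 + 1150 = 1551830413/1343926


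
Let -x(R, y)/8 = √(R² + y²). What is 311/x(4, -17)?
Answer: -311*√305/2440 ≈ -2.2260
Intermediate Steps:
x(R, y) = -8*√(R² + y²)
311/x(4, -17) = 311/((-8*√(4² + (-17)²))) = 311/((-8*√(16 + 289))) = 311/((-8*√305)) = 311*(-√305/2440) = -311*√305/2440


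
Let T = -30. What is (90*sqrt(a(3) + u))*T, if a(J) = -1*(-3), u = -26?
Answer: -2700*I*sqrt(23) ≈ -12949.0*I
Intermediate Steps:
a(J) = 3
(90*sqrt(a(3) + u))*T = (90*sqrt(3 - 26))*(-30) = (90*sqrt(-23))*(-30) = (90*(I*sqrt(23)))*(-30) = (90*I*sqrt(23))*(-30) = -2700*I*sqrt(23)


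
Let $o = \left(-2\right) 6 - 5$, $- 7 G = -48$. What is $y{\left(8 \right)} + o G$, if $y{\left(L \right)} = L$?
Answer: $- \frac{760}{7} \approx -108.57$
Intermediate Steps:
$G = \frac{48}{7}$ ($G = \left(- \frac{1}{7}\right) \left(-48\right) = \frac{48}{7} \approx 6.8571$)
$o = -17$ ($o = -12 - 5 = -17$)
$y{\left(8 \right)} + o G = 8 - \frac{816}{7} = - \frac{760}{7}$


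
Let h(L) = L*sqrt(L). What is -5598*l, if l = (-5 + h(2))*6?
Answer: 167940 - 67176*sqrt(2) ≈ 72939.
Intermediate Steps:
h(L) = L**(3/2)
l = -30 + 12*sqrt(2) (l = (-5 + 2**(3/2))*6 = (-5 + 2*sqrt(2))*6 = -30 + 12*sqrt(2) ≈ -13.029)
-5598*l = -5598*(-30 + 12*sqrt(2)) = 167940 - 67176*sqrt(2)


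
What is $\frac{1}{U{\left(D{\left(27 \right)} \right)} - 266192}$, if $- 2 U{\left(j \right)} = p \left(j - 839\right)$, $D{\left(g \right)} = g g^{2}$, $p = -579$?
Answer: $\frac{1}{5189146} \approx 1.9271 \cdot 10^{-7}$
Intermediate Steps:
$D{\left(g \right)} = g^{3}$
$U{\left(j \right)} = - \frac{485781}{2} + \frac{579 j}{2}$ ($U{\left(j \right)} = - \frac{\left(-579\right) \left(j - 839\right)}{2} = - \frac{\left(-579\right) \left(-839 + j\right)}{2} = - \frac{485781 - 579 j}{2} = - \frac{485781}{2} + \frac{579 j}{2}$)
$\frac{1}{U{\left(D{\left(27 \right)} \right)} - 266192} = \frac{1}{\left(- \frac{485781}{2} + \frac{579 \cdot 27^{3}}{2}\right) - 266192} = \frac{1}{\left(- \frac{485781}{2} + \frac{579}{2} \cdot 19683\right) - 266192} = \frac{1}{\left(- \frac{485781}{2} + \frac{11396457}{2}\right) - 266192} = \frac{1}{5455338 - 266192} = \frac{1}{5189146}$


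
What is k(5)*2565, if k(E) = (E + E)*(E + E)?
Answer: 256500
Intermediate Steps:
k(E) = 4*E² (k(E) = (2*E)*(2*E) = 4*E²)
k(5)*2565 = (4*5²)*2565 = (4*25)*2565 = 100*2565 = 256500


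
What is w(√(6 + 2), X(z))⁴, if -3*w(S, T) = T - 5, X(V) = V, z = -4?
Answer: 81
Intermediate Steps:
w(S, T) = 5/3 - T/3 (w(S, T) = -(T - 5)/3 = -(-5 + T)/3 = 5/3 - T/3)
w(√(6 + 2), X(z))⁴ = (5/3 - ⅓*(-4))⁴ = (5/3 + 4/3)⁴ = 3⁴ = 81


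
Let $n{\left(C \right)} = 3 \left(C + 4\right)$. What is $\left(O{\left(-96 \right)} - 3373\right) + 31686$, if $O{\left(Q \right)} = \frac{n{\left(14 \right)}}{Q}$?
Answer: $\frac{452999}{16} \approx 28312.0$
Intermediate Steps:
$n{\left(C \right)} = 12 + 3 C$ ($n{\left(C \right)} = 3 \left(4 + C\right) = 12 + 3 C$)
$O{\left(Q \right)} = \frac{54}{Q}$ ($O{\left(Q \right)} = \frac{12 + 3 \cdot 14}{Q} = \frac{12 + 42}{Q} = \frac{54}{Q}$)
$\left(O{\left(-96 \right)} - 3373\right) + 31686 = \left(\frac{54}{-96} - 3373\right) + 31686 = \left(54 \left(- \frac{1}{96}\right) - 3373\right) + 31686 = \left(- \frac{9}{16} - 3373\right) + 31686 = - \frac{53977}{16} + 31686 = \frac{452999}{16}$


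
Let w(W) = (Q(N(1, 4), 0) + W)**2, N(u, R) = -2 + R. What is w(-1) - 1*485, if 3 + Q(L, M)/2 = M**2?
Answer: -436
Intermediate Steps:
Q(L, M) = -6 + 2*M**2
w(W) = (-6 + W)**2 (w(W) = ((-6 + 2*0**2) + W)**2 = ((-6 + 2*0) + W)**2 = ((-6 + 0) + W)**2 = (-6 + W)**2)
w(-1) - 1*485 = (6 - 1*(-1))**2 - 1*485 = (6 + 1)**2 - 485 = 7**2 - 485 = 49 - 485 = -436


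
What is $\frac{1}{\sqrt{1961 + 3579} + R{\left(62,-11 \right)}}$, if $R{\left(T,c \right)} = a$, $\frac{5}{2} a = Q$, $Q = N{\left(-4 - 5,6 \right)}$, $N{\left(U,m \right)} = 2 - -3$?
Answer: $- \frac{1}{2768} + \frac{\sqrt{1385}}{2768} \approx 0.013084$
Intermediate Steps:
$N{\left(U,m \right)} = 5$ ($N{\left(U,m \right)} = 2 + 3 = 5$)
$Q = 5$
$a = 2$ ($a = \frac{2}{5} \cdot 5 = 2$)
$R{\left(T,c \right)} = 2$
$\frac{1}{\sqrt{1961 + 3579} + R{\left(62,-11 \right)}} = \frac{1}{\sqrt{1961 + 3579} + 2} = \frac{1}{\sqrt{5540} + 2} = \frac{1}{2 \sqrt{1385} + 2} = \frac{1}{2 + 2 \sqrt{1385}}$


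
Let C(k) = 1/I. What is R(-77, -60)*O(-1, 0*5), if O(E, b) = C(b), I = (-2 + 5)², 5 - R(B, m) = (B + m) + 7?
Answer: 15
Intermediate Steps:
R(B, m) = -2 - B - m (R(B, m) = 5 - ((B + m) + 7) = 5 - (7 + B + m) = 5 + (-7 - B - m) = -2 - B - m)
I = 9 (I = 3² = 9)
C(k) = ⅑ (C(k) = 1/9 = ⅑)
O(E, b) = ⅑
R(-77, -60)*O(-1, 0*5) = (-2 - 1*(-77) - 1*(-60))*(⅑) = (-2 + 77 + 60)*(⅑) = 135*(⅑) = 15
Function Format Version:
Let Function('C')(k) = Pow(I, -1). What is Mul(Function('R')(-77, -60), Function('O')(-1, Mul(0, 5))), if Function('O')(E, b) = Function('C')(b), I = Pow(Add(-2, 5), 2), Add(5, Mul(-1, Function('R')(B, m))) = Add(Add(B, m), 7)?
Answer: 15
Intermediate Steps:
Function('R')(B, m) = Add(-2, Mul(-1, B), Mul(-1, m)) (Function('R')(B, m) = Add(5, Mul(-1, Add(Add(B, m), 7))) = Add(5, Mul(-1, Add(7, B, m))) = Add(5, Add(-7, Mul(-1, B), Mul(-1, m))) = Add(-2, Mul(-1, B), Mul(-1, m)))
I = 9 (I = Pow(3, 2) = 9)
Function('C')(k) = Rational(1, 9) (Function('C')(k) = Pow(9, -1) = Rational(1, 9))
Function('O')(E, b) = Rational(1, 9)
Mul(Function('R')(-77, -60), Function('O')(-1, Mul(0, 5))) = Mul(Add(-2, Mul(-1, -77), Mul(-1, -60)), Rational(1, 9)) = Mul(Add(-2, 77, 60), Rational(1, 9)) = Mul(135, Rational(1, 9)) = 15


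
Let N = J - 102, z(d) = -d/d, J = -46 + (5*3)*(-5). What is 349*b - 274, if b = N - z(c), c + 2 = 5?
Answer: -77752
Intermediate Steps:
c = 3 (c = -2 + 5 = 3)
J = -121 (J = -46 + 15*(-5) = -46 - 75 = -121)
z(d) = -1 (z(d) = -1*1 = -1)
N = -223 (N = -121 - 102 = -223)
b = -222 (b = -223 - 1*(-1) = -223 + 1 = -222)
349*b - 274 = 349*(-222) - 274 = -77478 - 274 = -77752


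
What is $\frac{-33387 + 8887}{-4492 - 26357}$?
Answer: $\frac{3500}{4407} \approx 0.79419$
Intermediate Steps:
$\frac{-33387 + 8887}{-4492 - 26357} = - \frac{24500}{-30849} = \left(-24500\right) \left(- \frac{1}{30849}\right) = \frac{3500}{4407}$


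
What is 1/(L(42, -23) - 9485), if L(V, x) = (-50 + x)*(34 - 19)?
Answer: -1/10580 ≈ -9.4518e-5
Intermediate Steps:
L(V, x) = -750 + 15*x (L(V, x) = (-50 + x)*15 = -750 + 15*x)
1/(L(42, -23) - 9485) = 1/((-750 + 15*(-23)) - 9485) = 1/((-750 - 345) - 9485) = 1/(-1095 - 9485) = 1/(-10580) = -1/10580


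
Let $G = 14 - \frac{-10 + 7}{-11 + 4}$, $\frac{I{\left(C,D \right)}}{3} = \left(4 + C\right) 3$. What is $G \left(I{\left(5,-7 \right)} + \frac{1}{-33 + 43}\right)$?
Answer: $\frac{15409}{14} \approx 1100.6$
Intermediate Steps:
$I{\left(C,D \right)} = 36 + 9 C$ ($I{\left(C,D \right)} = 3 \left(4 + C\right) 3 = 3 \left(12 + 3 C\right) = 36 + 9 C$)
$G = \frac{95}{7}$ ($G = 14 - - \frac{3}{-7} = 14 - \left(-3\right) \left(- \frac{1}{7}\right) = 14 - \frac{3}{7} = \frac{95}{7} \approx 13.571$)
$G \left(I{\left(5,-7 \right)} + \frac{1}{-33 + 43}\right) = \frac{95 \left(\left(36 + 9 \cdot 5\right) + \frac{1}{-33 + 43}\right)}{7} = \frac{95 \left(\left(36 + 45\right) + \frac{1}{10}\right)}{7} = \frac{95 \left(81 + \frac{1}{10}\right)}{7} = \frac{95}{7} \cdot \frac{811}{10} = \frac{15409}{14}$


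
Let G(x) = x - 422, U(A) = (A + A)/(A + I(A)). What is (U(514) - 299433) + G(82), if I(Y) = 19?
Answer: -159777981/533 ≈ -2.9977e+5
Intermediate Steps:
U(A) = 2*A/(19 + A) (U(A) = (A + A)/(A + 19) = (2*A)/(19 + A) = 2*A/(19 + A))
G(x) = -422 + x
(U(514) - 299433) + G(82) = (2*514/(19 + 514) - 299433) + (-422 + 82) = (2*514/533 - 299433) - 340 = (2*514*(1/533) - 299433) - 340 = (1028/533 - 299433) - 340 = -159596761/533 - 340 = -159777981/533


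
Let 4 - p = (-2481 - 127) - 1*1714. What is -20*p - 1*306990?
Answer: -393510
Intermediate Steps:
p = 4326 (p = 4 - ((-2481 - 127) - 1*1714) = 4 - (-2608 - 1714) = 4 - 1*(-4322) = 4 + 4322 = 4326)
-20*p - 1*306990 = -20*4326 - 1*306990 = -86520 - 306990 = -393510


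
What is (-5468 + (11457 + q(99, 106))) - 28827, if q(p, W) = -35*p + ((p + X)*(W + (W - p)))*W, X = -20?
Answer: 919959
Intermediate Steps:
q(p, W) = -35*p + W*(-20 + p)*(-p + 2*W) (q(p, W) = -35*p + ((p - 20)*(W + (W - p)))*W = -35*p + ((-20 + p)*(-p + 2*W))*W = -35*p + W*(-20 + p)*(-p + 2*W))
(-5468 + (11457 + q(99, 106))) - 28827 = (-5468 + (11457 + (-40*106² - 35*99 - 1*106*99² + 2*99*106² + 20*106*99))) - 28827 = (-5468 + (11457 + (-40*11236 - 3465 - 1*106*9801 + 2*99*11236 + 209880))) - 28827 = (-5468 + (11457 + (-449440 - 3465 - 1038906 + 2224728 + 209880))) - 28827 = (-5468 + (11457 + 942797)) - 28827 = (-5468 + 954254) - 28827 = 948786 - 28827 = 919959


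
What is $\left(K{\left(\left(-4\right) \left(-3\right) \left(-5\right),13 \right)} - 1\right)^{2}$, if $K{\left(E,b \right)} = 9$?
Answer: $64$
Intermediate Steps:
$\left(K{\left(\left(-4\right) \left(-3\right) \left(-5\right),13 \right)} - 1\right)^{2} = \left(9 - 1\right)^{2} = 8^{2} = 64$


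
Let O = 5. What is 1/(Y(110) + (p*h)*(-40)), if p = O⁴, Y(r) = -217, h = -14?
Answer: 1/349783 ≈ 2.8589e-6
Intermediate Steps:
p = 625 (p = 5⁴ = 625)
1/(Y(110) + (p*h)*(-40)) = 1/(-217 + (625*(-14))*(-40)) = 1/(-217 - 8750*(-40)) = 1/(-217 + 350000) = 1/349783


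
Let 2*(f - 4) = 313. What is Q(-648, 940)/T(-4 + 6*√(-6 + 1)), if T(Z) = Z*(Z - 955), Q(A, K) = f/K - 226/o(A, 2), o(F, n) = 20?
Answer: -20923*I/(6873280*I + 10862640*√5) ≈ -0.00022568 - 0.00079754*I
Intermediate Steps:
f = 321/2 (f = 4 + (½)*313 = 4 + 313/2 = 321/2 ≈ 160.50)
Q(A, K) = -113/10 + 321/(2*K) (Q(A, K) = 321/(2*K) - 226/20 = 321/(2*K) - 226*1/20 = 321/(2*K) - 113/10 = -113/10 + 321/(2*K))
T(Z) = Z*(-955 + Z)
Q(-648, 940)/T(-4 + 6*√(-6 + 1)) = ((⅒)*(1605 - 113*940)/940)/(((-4 + 6*√(-6 + 1))*(-955 + (-4 + 6*√(-6 + 1))))) = ((⅒)*(1/940)*(1605 - 106220))/(((-4 + 6*√(-5))*(-955 + (-4 + 6*√(-5))))) = ((⅒)*(1/940)*(-104615))/(((-4 + 6*(I*√5))*(-955 + (-4 + 6*(I*√5))))) = -20923*1/((-955 + (-4 + 6*I*√5))*(-4 + 6*I*√5))/1880 = -20923*1/((-959 + 6*I*√5)*(-4 + 6*I*√5))/1880 = -20923/(1880*(-959 + 6*I*√5)*(-4 + 6*I*√5))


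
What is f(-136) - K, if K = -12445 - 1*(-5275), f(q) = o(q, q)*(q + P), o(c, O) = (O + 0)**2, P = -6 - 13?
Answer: -2859710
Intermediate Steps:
P = -19
o(c, O) = O**2
f(q) = q**2*(-19 + q) (f(q) = q**2*(q - 19) = q**2*(-19 + q))
K = -7170 (K = -12445 + 5275 = -7170)
f(-136) - K = (-136)**2*(-19 - 136) - 1*(-7170) = 18496*(-155) + 7170 = -2866880 + 7170 = -2859710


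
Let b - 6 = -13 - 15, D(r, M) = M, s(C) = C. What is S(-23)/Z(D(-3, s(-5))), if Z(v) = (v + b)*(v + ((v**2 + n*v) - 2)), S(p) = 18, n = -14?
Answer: -1/132 ≈ -0.0075758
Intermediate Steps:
b = -22 (b = 6 + (-13 - 15) = 6 - 28 = -22)
Z(v) = (-22 + v)*(-2 + v**2 - 13*v) (Z(v) = (v - 22)*(v + ((v**2 - 14*v) - 2)) = (-22 + v)*(v + (-2 + v**2 - 14*v)) = (-22 + v)*(-2 + v**2 - 13*v))
S(-23)/Z(D(-3, s(-5))) = 18/(44 + (-5)**3 - 35*(-5)**2 + 284*(-5)) = 18/(44 - 125 - 35*25 - 1420) = 18/(44 - 125 - 875 - 1420) = 18/(-2376) = 18*(-1/2376) = -1/132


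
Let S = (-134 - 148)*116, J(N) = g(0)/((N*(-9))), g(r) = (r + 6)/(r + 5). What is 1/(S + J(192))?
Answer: -1440/47105281 ≈ -3.0570e-5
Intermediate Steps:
g(r) = (6 + r)/(5 + r)
J(N) = -2/(15*N) (J(N) = ((6 + 0)/(5 + 0))/((N*(-9))) = (6/5)/((-9*N)) = ((1/5)*6)*(-1/(9*N)) = 6*(-1/(9*N))/5 = -2/(15*N))
S = -32712 (S = -282*116 = -32712)
1/(S + J(192)) = 1/(-32712 - 2/15/192) = 1/(-32712 - 2/15*1/192) = 1/(-32712 - 1/1440) = 1/(-47105281/1440) = -1440/47105281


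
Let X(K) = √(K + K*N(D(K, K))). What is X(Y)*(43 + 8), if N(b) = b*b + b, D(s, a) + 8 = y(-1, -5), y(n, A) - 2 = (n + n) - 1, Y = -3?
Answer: 51*I*√219 ≈ 754.73*I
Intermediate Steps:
y(n, A) = 1 + 2*n (y(n, A) = 2 + ((n + n) - 1) = 2 + (2*n - 1) = 2 + (-1 + 2*n) = 1 + 2*n)
D(s, a) = -9 (D(s, a) = -8 + (1 + 2*(-1)) = -8 + (1 - 2) = -8 - 1 = -9)
N(b) = b + b² (N(b) = b² + b = b + b²)
X(K) = √73*√K (X(K) = √(K + K*(-9*(1 - 9))) = √(K + K*(-9*(-8))) = √(K + K*72) = √(K + 72*K) = √(73*K) = √73*√K)
X(Y)*(43 + 8) = (√73*√(-3))*(43 + 8) = (√73*(I*√3))*51 = (I*√219)*51 = 51*I*√219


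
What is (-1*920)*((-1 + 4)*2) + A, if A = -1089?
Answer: -6609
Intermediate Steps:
(-1*920)*((-1 + 4)*2) + A = (-1*920)*((-1 + 4)*2) - 1089 = -2760*2 - 1089 = -920*6 - 1089 = -5520 - 1089 = -6609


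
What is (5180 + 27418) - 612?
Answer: 31986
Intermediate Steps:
(5180 + 27418) - 612 = 32598 - 612 = 31986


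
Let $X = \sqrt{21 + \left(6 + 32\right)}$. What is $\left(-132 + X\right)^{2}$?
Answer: $\left(132 - \sqrt{59}\right)^{2} \approx 15455.0$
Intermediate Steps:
$X = \sqrt{59}$ ($X = \sqrt{21 + 38} = \sqrt{59} \approx 7.6811$)
$\left(-132 + X\right)^{2} = \left(-132 + \sqrt{59}\right)^{2}$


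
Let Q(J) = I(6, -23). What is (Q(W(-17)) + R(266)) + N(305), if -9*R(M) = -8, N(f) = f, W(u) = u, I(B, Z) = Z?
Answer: 2546/9 ≈ 282.89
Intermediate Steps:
R(M) = 8/9 (R(M) = -1/9*(-8) = 8/9)
Q(J) = -23
(Q(W(-17)) + R(266)) + N(305) = (-23 + 8/9) + 305 = -199/9 + 305 = 2546/9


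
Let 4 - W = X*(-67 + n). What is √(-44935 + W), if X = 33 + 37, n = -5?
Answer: I*√39891 ≈ 199.73*I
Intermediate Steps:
X = 70
W = 5044 (W = 4 - 70*(-67 - 5) = 4 - 70*(-72) = 4 - 1*(-5040) = 4 + 5040 = 5044)
√(-44935 + W) = √(-44935 + 5044) = √(-39891) = I*√39891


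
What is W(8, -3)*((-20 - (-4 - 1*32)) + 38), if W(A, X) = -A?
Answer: -432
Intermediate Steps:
W(8, -3)*((-20 - (-4 - 1*32)) + 38) = (-1*8)*((-20 - (-4 - 1*32)) + 38) = -8*((-20 - (-4 - 32)) + 38) = -8*((-20 - 1*(-36)) + 38) = -8*((-20 + 36) + 38) = -8*(16 + 38) = -8*54 = -432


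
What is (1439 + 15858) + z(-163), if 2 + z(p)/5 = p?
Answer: 16472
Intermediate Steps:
z(p) = -10 + 5*p
(1439 + 15858) + z(-163) = (1439 + 15858) + (-10 + 5*(-163)) = 17297 + (-10 - 815) = 17297 - 825 = 16472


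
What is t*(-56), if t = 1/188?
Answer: -14/47 ≈ -0.29787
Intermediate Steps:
t = 1/188 ≈ 0.0053191
t*(-56) = (1/188)*(-56) = -14/47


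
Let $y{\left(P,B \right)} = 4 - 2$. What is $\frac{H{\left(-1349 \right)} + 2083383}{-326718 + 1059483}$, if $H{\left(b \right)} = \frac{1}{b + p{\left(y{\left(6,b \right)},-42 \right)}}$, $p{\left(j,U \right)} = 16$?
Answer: $\frac{2777149538}{976775745} \approx 2.8432$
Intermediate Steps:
$y{\left(P,B \right)} = 2$ ($y{\left(P,B \right)} = 4 - 2 = 2$)
$H{\left(b \right)} = \frac{1}{16 + b}$ ($H{\left(b \right)} = \frac{1}{b + 16} = \frac{1}{16 + b}$)
$\frac{H{\left(-1349 \right)} + 2083383}{-326718 + 1059483} = \frac{\frac{1}{16 - 1349} + 2083383}{-326718 + 1059483} = \frac{\frac{1}{-1333} + 2083383}{732765} = \left(- \frac{1}{1333} + 2083383\right) \frac{1}{732765} = \frac{2777149538}{1333} \cdot \frac{1}{732765} = \frac{2777149538}{976775745}$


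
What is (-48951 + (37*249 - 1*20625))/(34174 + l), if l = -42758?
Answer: 60363/8584 ≈ 7.0320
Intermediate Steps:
(-48951 + (37*249 - 1*20625))/(34174 + l) = (-48951 + (37*249 - 1*20625))/(34174 - 42758) = (-48951 + (9213 - 20625))/(-8584) = (-48951 - 11412)*(-1/8584) = -60363*(-1/8584) = 60363/8584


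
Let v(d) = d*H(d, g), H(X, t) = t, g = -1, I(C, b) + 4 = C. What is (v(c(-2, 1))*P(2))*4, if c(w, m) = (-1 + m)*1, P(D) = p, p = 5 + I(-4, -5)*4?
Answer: 0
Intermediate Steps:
I(C, b) = -4 + C
p = -27 (p = 5 + (-4 - 4)*4 = 5 - 8*4 = 5 - 32 = -27)
P(D) = -27
c(w, m) = -1 + m
v(d) = -d (v(d) = d*(-1) = -d)
(v(c(-2, 1))*P(2))*4 = (-(-1 + 1)*(-27))*4 = (-1*0*(-27))*4 = (0*(-27))*4 = 0*4 = 0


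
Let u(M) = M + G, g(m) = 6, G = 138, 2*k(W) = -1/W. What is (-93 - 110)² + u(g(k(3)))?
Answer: 41353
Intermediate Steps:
k(W) = -1/(2*W) (k(W) = (-1/W)/2 = -1/(2*W))
u(M) = 138 + M (u(M) = M + 138 = 138 + M)
(-93 - 110)² + u(g(k(3))) = (-93 - 110)² + (138 + 6) = (-203)² + 144 = 41209 + 144 = 41353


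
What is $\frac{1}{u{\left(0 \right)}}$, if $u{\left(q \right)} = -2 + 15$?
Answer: $\frac{1}{13} \approx 0.076923$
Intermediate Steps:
$u{\left(q \right)} = 13$
$\frac{1}{u{\left(0 \right)}} = \frac{1}{13}$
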